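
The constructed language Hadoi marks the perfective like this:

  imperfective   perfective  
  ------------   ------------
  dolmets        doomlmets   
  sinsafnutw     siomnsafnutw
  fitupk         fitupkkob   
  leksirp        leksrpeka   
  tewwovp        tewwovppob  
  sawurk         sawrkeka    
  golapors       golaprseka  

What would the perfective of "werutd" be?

weomrutd

dolmets and golapors both end in -s yet inflect differently (doomlmets, golaprseka), so the final letter is not what conditions the rule; the second-to-last letter is.
"werutd" has second-to-last letter 't'. The stems whose second-to-last letter is 't' (sinsafnutw → siomnsafnutw, dolmets → doomlmets) insert -om- after the first vowel.
So werutd → weomrutd.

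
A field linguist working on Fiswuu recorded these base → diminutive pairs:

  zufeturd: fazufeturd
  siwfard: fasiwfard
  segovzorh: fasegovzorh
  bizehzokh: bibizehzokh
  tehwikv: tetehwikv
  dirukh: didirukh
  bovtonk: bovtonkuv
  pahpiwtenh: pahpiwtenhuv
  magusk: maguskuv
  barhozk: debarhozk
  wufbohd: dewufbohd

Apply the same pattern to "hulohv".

dehulohv

segovzorh and bizehzokh both end in -h yet inflect differently (fasegovzorh, bibizehzokh), so the final letter is not what conditions the rule; the second-to-last letter is.
"hulohv" has second-to-last letter 'h'. The one such stem in the data (wufbohd → dewufbohd) adds the prefix de-, so the same rule applies.
So hulohv → dehulohv.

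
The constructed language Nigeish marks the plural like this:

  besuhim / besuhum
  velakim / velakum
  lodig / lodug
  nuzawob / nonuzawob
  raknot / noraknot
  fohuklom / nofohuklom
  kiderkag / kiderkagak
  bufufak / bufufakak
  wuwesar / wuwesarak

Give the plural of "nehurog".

nonehurog

besuhim and fohuklom both end in -m yet inflect differently (besuhum, nofohuklom), so the final letter is not what conditions the rule; the last vowel is.
"nehurog" has last vowel 'o'. The stems whose last vowel is 'o' (nuzawob → nonuzawob, raknot → noraknot, fohuklom → nofohuklom) add the prefix no-.
So nehurog → nonehurog.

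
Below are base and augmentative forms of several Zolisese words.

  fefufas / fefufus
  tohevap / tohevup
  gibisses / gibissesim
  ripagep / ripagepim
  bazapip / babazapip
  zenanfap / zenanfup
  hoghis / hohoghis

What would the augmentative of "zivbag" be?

ripagep and zenanfap both end in -p yet inflect differently (ripagepim, zenanfup), so the final letter is not what conditions the rule; the last vowel is.
"zivbag" has last vowel 'a'. The stems whose last vowel is 'a' (zenanfap → zenanfup, tohevap → tohevup, fefufas → fefufus) change the last vowel to 'u'.
The other patterns: stems whose last vowel is 'e' add -im; stems whose last vowel is 'i' repeat the first consonant+vowel as a prefix.
So zivbag → zivbug.

zivbug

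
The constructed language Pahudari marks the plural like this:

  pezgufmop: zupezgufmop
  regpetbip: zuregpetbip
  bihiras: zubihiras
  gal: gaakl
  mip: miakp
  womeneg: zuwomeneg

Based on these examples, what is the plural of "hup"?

huakp

"hup" has 1 vowel. The stems with 1 vowel (mip → miakp, gal → gaakl) insert -ak- after the first vowel.
The other pattern: stems with 3 vowels add the prefix zu-.
So hup → huakp.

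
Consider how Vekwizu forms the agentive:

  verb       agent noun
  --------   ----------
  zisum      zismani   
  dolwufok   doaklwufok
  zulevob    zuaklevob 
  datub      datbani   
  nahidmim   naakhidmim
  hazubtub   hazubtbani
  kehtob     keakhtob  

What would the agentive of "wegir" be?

weakgir

zisum and nahidmim both end in -m yet inflect differently (zismani, naakhidmim), so the final letter is not what conditions the rule; the last vowel is.
"wegir" has last vowel 'i'. The one such stem in the data (nahidmim → naakhidmim) inserts -ak- after the first vowel (as do kehtob, zulevob), so the same rule applies.
The other pattern: stems whose last vowel is 'u' delete the last vowel and add -ani.
So wegir → weakgir.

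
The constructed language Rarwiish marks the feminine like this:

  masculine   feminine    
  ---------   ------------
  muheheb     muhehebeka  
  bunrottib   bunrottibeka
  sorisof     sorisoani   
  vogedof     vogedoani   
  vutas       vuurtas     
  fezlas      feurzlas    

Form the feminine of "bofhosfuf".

vogedof and vutas both begin with v- yet inflect differently (vogedoani, vuurtas), so the first letter is not what conditions the rule; the final letter is.
"bofhosfuf" ends in -f. The stems ending in -f (sorisof → sorisoani, vogedof → vogedoani) drop the final letter and add -ani.
The other patterns: stems ending in -b add -eka; stems ending in -s insert -ur- after the first vowel.
So bofhosfuf → bofhosfuani.

bofhosfuani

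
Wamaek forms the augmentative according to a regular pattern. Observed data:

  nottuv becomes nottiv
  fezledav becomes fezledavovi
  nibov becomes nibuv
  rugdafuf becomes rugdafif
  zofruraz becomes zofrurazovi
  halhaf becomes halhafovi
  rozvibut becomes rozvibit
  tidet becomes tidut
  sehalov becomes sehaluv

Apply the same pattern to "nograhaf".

nograhafovi

rugdafuf and halhaf both end in -f yet inflect differently (rugdafif, halhafovi), so the final letter is not what conditions the rule; the last vowel is.
"nograhaf" has last vowel 'a'. The stems whose last vowel is 'a' (halhaf → halhafovi, zofruraz → zofrurazovi, fezledav → fezledavovi) add -ovi.
The other patterns: stems whose last vowel is 'u' change the last vowel to 'i'; stems whose last vowel is 'e' or 'o' change the last vowel to 'u'.
So nograhaf → nograhafovi.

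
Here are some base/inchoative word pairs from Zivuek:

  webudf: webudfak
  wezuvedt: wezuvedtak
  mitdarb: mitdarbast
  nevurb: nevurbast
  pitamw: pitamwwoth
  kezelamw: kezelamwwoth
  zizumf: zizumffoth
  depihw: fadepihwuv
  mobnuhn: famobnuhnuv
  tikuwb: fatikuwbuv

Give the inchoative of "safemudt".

webudf and zizumf both end in -f yet inflect differently (webudfak, zizumffoth), so the final letter is not what conditions the rule; the second-to-last letter is.
"safemudt" has second-to-last letter 'd'. The stems whose second-to-last letter is 'd' (webudf → webudfak, wezuvedt → wezuvedtak) add -ak.
So safemudt → safemudtak.

safemudtak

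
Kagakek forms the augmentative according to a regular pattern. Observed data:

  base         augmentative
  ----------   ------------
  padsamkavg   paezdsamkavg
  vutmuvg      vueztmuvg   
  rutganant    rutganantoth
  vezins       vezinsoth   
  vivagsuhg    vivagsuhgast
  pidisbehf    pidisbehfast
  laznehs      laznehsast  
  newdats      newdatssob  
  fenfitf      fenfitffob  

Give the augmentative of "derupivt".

"derupivt" has second-to-last letter 'v'. The stems whose second-to-last letter is 'v' (padsamkavg → paezdsamkavg, vutmuvg → vueztmuvg) insert -ez- after the first vowel.
So derupivt → deezrupivt.

deezrupivt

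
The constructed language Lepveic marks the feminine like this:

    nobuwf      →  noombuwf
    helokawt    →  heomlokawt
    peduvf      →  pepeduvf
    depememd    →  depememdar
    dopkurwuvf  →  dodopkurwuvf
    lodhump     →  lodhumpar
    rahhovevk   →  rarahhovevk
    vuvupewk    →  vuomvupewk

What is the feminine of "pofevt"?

"pofevt" has second-to-last letter 'v'. The stems whose second-to-last letter is 'v' (dopkurwuvf → dodopkurwuvf, rahhovevk → rarahhovevk, peduvf → pepeduvf) repeat the first consonant+vowel as a prefix.
So pofevt → popofevt.

popofevt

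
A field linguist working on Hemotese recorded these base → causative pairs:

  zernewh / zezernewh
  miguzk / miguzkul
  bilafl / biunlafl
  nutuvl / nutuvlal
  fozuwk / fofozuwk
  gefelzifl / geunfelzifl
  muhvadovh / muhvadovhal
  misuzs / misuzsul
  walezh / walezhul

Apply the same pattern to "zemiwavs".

bilafl and nutuvl both end in -l yet inflect differently (biunlafl, nutuvlal), so the final letter is not what conditions the rule; the second-to-last letter is.
"zemiwavs" has second-to-last letter 'v'. The stems whose second-to-last letter is 'v' (nutuvl → nutuvlal, muhvadovh → muhvadovhal) add -al.
So zemiwavs → zemiwavsal.

zemiwavsal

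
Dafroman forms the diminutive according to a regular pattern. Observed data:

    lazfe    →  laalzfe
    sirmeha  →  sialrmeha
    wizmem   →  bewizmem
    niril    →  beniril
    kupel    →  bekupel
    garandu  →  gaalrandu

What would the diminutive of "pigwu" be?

lazfe and kupel both have last vowel 'e' yet inflect differently (laalzfe, bekupel), so the last vowel is not what conditions the rule; whether the stem ends in a vowel or a consonant is.
"pigwu" ends in a vowel. The stems ending in a vowel (lazfe → laalzfe, sirmeha → sialrmeha, garandu → gaalrandu) insert -al- after the first vowel.
So pigwu → pialgwu.

pialgwu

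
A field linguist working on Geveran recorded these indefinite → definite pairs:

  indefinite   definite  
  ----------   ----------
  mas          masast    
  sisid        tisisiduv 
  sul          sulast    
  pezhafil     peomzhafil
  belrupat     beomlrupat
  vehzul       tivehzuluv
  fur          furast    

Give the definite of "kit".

"kit" has 1 vowel. The stems with 1 vowel (mas → masast, sul → sulast, fur → furast) add -ast.
The other patterns: stems with 2 vowels add ti- … -uv around the stem; stems with 3 vowels insert -om- after the first vowel.
So kit → kitast.

kitast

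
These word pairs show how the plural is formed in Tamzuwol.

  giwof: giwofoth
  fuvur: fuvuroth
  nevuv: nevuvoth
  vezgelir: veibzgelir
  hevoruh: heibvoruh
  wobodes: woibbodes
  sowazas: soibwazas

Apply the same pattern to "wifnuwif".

fuvur and vezgelir both end in -r yet inflect differently (fuvuroth, veibzgelir), so the final letter is not what conditions the rule; the number of vowels is.
"wifnuwif" has 3 vowels. The stems with 3 vowels (vezgelir → veibzgelir, hevoruh → heibvoruh, wobodes → woibbodes) insert -ib- after the first vowel.
The other pattern: stems with 2 vowels add -oth.
So wifnuwif → wiibfnuwif.

wiibfnuwif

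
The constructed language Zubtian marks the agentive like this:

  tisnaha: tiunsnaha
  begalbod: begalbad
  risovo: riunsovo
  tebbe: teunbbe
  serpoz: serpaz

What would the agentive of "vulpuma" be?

"vulpuma" ends in a vowel. The stems ending in a vowel (tebbe → teunbbe, risovo → riunsovo, tisnaha → tiunsnaha) insert -un- after the first vowel.
The other pattern: stems ending in a consonant change the last vowel to 'a'.
So vulpuma → vuunlpuma.

vuunlpuma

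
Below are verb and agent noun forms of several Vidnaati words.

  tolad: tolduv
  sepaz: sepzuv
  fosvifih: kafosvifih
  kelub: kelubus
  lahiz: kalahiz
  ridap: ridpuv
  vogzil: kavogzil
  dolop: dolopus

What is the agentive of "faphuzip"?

kafaphuzip

lahiz and sepaz both end in -z yet inflect differently (kalahiz, sepzuv), so the final letter is not what conditions the rule; the last vowel is.
"faphuzip" has last vowel 'i'. The stems whose last vowel is 'i' (fosvifih → kafosvifih, lahiz → kalahiz, vogzil → kavogzil) add the prefix ka-.
So faphuzip → kafaphuzip.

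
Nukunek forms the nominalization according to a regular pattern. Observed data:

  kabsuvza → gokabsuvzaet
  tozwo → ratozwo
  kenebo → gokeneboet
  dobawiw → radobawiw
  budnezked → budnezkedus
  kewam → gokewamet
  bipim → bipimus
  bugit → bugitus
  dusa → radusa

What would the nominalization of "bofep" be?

bofepus

"bofep" begins with b-. The stems beginning with b- (bugit → bugitus, bipim → bipimus, budnezked → budnezkedus) add -us.
The other patterns: stems beginning with k- add go- … -et around the stem; stems beginning with d- or t- add the prefix ra-.
So bofep → bofepus.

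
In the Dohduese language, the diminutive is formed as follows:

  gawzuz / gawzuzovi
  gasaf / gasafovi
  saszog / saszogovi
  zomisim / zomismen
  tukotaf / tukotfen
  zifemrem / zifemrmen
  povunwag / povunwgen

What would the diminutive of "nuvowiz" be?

"nuvowiz" has 3 vowels. The stems with 3 vowels (zomisim → zomismen, tukotaf → tukotfen, zifemrem → zifemrmen) delete the last vowel and add -en.
So nuvowiz → nuvowzen.

nuvowzen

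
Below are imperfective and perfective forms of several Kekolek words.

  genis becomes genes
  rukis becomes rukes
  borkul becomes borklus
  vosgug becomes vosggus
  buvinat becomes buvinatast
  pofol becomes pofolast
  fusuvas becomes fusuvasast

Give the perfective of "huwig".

borkul and pofol both end in -l yet inflect differently (borklus, pofolast), so the final letter is not what conditions the rule; the last vowel is.
"huwig" has last vowel 'i'. The stems whose last vowel is 'i' (genis → genes, rukis → rukes) change the last vowel to 'e'.
So huwig → huweg.

huweg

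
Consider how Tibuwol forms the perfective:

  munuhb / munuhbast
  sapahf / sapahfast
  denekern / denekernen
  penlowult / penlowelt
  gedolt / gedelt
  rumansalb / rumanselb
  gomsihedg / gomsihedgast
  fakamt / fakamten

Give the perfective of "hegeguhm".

"hegeguhm" has second-to-last letter 'h'. The stems whose second-to-last letter is 'h' (munuhb → munuhbast, sapahf → sapahfast) add -ast.
So hegeguhm → hegeguhmast.

hegeguhmast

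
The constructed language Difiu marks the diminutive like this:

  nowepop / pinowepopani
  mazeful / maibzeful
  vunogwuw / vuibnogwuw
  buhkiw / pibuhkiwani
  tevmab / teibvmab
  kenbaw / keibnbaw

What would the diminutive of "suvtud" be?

suibvtud

vunogwuw and buhkiw both end in -w yet inflect differently (vuibnogwuw, pibuhkiwani), so the final letter is not what conditions the rule; the last vowel is.
"suvtud" has last vowel 'u'. The stems whose last vowel is 'u' (vunogwuw → vuibnogwuw, mazeful → maibzeful) insert -ib- after the first vowel.
The other pattern: stems whose last vowel is 'i' or 'o' add pi- … -ani around the stem.
So suvtud → suibvtud.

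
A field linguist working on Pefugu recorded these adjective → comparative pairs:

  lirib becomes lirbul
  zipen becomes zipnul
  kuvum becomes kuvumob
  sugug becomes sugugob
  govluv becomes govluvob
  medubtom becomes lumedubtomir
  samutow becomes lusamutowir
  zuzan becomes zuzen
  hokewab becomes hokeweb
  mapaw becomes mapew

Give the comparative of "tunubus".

tunubusob

kuvum and medubtom both end in -m yet inflect differently (kuvumob, lumedubtomir), so the final letter is not what conditions the rule; the last vowel is.
"tunubus" has last vowel 'u'. The stems whose last vowel is 'u' (kuvum → kuvumob, sugug → sugugob, govluv → govluvob) add -ob.
The other patterns: stems whose last vowel is 'e' or 'i' delete the last vowel and add -ul; stems whose last vowel is 'o' add lu- … -ir around the stem; stems whose last vowel is 'a' change the last vowel to 'e'.
So tunubus → tunubusob.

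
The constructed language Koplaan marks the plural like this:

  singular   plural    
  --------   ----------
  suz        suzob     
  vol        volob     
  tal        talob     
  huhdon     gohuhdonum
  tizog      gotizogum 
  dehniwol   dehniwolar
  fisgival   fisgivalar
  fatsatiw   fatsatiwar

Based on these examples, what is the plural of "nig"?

nigob

vol and dehniwol both end in -l yet inflect differently (volob, dehniwolar), so the final letter is not what conditions the rule; the number of vowels is.
"nig" has 1 vowel. The stems with 1 vowel (suz → suzob, vol → volob, tal → talob) add -ob.
So nig → nigob.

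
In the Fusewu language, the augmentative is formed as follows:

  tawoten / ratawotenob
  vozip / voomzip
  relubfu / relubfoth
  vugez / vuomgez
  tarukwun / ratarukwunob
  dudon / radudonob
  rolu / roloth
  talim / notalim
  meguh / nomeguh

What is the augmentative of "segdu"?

tarukwun and relubfu both have last vowel 'u' yet inflect differently (ratarukwunob, relubfoth), so the last vowel is not what conditions the rule; the final letter is.
"segdu" ends in -u. The stems ending in -u (relubfu → relubfoth, rolu → roloth) drop the final letter and add -oth.
So segdu → segdoth.

segdoth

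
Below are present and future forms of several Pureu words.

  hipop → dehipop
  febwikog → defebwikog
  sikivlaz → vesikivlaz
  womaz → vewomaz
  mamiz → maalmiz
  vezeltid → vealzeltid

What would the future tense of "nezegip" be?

sikivlaz and mamiz both end in -z yet inflect differently (vesikivlaz, maalmiz), so the final letter is not what conditions the rule; the last vowel is.
"nezegip" has last vowel 'i'. The stems whose last vowel is 'i' (mamiz → maalmiz, vezeltid → vealzeltid) insert -al- after the first vowel.
So nezegip → nealzegip.

nealzegip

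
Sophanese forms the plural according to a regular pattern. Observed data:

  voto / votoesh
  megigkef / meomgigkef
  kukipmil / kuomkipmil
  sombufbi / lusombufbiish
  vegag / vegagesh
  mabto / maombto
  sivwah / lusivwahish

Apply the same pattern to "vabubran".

vabubranesh

"vabubran" begins with v-. The stems beginning with v- (vegag → vegagesh, voto → votoesh) add -esh.
So vabubran → vabubranesh.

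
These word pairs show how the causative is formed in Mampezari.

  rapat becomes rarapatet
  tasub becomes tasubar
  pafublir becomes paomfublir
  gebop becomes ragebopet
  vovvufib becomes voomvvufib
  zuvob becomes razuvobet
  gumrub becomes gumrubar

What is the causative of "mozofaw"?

ramozofawet

vovvufib and gumrub both end in -b yet inflect differently (voomvvufib, gumrubar), so the final letter is not what conditions the rule; the last vowel is.
"mozofaw" has last vowel 'a'. The one such stem in the data (rapat → rarapatet) adds ra- … -et around the stem, so the same rule applies.
So mozofaw → ramozofawet.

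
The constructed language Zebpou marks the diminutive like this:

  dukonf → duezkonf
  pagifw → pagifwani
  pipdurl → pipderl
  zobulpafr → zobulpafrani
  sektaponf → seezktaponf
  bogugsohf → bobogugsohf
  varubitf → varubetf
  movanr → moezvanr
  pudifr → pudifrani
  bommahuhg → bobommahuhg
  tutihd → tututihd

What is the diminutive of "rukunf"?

movanr and zobulpafr both end in -r yet inflect differently (moezvanr, zobulpafrani), so the final letter is not what conditions the rule; the second-to-last letter is.
"rukunf" has second-to-last letter 'n'. The stems whose second-to-last letter is 'n' (sektaponf → seezktaponf, movanr → moezvanr, dukonf → duezkonf) insert -ez- after the first vowel.
The other patterns: stems whose second-to-last letter is 'f' add -ani; stems whose second-to-last letter is 'h' repeat the first consonant+vowel as a prefix; stems whose second-to-last letter is 'r' or 't' change the last vowel to 'e'.
So rukunf → ruezkunf.

ruezkunf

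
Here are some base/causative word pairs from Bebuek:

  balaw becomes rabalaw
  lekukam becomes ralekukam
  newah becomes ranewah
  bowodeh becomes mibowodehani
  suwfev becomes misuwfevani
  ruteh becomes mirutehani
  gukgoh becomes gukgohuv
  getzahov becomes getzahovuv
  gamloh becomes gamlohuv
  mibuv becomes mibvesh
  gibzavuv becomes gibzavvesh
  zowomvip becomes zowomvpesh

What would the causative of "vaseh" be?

newah and bowodeh both end in -h yet inflect differently (ranewah, mibowodehani), so the final letter is not what conditions the rule; the last vowel is.
"vaseh" has last vowel 'e'. The stems whose last vowel is 'e' (bowodeh → mibowodehani, suwfev → misuwfevani, ruteh → mirutehani) add mi- … -ani around the stem.
So vaseh → mivasehani.

mivasehani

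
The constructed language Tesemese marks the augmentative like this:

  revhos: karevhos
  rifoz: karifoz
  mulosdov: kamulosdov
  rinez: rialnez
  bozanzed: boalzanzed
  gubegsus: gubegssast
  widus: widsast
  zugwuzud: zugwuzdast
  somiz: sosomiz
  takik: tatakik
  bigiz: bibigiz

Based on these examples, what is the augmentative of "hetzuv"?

rifoz and rinez both end in -z yet inflect differently (karifoz, rialnez), so the final letter is not what conditions the rule; the last vowel is.
"hetzuv" has last vowel 'u'. The stems whose last vowel is 'u' (gubegsus → gubegssast, widus → widsast, zugwuzud → zugwuzdast) delete the last vowel and add -ast.
So hetzuv → hetzvast.

hetzvast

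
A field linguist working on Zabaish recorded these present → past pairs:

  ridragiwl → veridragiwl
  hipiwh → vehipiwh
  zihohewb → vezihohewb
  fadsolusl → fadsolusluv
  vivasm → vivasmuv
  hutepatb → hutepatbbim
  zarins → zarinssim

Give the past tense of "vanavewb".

vevanavewb

"vanavewb" has second-to-last letter 'w'. The stems whose second-to-last letter is 'w' (ridragiwl → veridragiwl, hipiwh → vehipiwh, zihohewb → vezihohewb) add the prefix ve-.
So vanavewb → vevanavewb.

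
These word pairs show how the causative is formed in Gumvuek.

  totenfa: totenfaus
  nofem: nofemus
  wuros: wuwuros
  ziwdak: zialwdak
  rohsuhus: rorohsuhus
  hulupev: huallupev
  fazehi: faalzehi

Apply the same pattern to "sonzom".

totenfa and ziwdak both have last vowel 'a' yet inflect differently (totenfaus, zialwdak), so the last vowel is not what conditions the rule; the final letter is.
"sonzom" ends in -m. The one such stem in the data (nofem → nofemus) adds -us, so the same rule applies.
So sonzom → sonzomus.

sonzomus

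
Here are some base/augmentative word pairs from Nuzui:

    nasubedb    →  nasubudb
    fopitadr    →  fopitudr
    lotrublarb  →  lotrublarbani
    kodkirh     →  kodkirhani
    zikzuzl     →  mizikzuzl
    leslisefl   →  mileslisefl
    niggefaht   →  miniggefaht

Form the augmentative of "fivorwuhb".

mifivorwuhb

"fivorwuhb" has second-to-last letter 'h'. The one such stem in the data (niggefaht → miniggefaht) adds the prefix mi-, so the same rule applies.
The other patterns: stems whose second-to-last letter is 'd' change the last vowel to 'u'; stems whose second-to-last letter is 'r' add -ani.
So fivorwuhb → mifivorwuhb.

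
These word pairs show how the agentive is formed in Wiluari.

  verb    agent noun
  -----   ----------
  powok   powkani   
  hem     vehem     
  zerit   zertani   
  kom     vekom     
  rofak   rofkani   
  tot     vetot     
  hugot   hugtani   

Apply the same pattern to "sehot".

tot and hugot both end in -t yet inflect differently (vetot, hugtani), so the final letter is not what conditions the rule; the number of vowels is.
"sehot" has 2 vowels. The stems with 2 vowels (powok → powkani, rofak → rofkani, hugot → hugtani) delete the last vowel and add -ani.
So sehot → sehtani.

sehtani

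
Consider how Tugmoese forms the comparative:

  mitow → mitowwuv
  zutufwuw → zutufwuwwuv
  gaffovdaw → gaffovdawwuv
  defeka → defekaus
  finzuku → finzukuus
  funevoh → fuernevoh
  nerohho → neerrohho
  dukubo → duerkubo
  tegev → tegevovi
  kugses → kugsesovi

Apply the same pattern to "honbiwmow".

gaffovdaw and defeka both have last vowel 'a' yet inflect differently (gaffovdawwuv, defekaus), so the last vowel is not what conditions the rule; the final letter is.
"honbiwmow" ends in -w. The stems ending in -w (mitow → mitowwuv, zutufwuw → zutufwuwwuv, gaffovdaw → gaffovdawwuv) double the final consonant and add -uv.
So honbiwmow → honbiwmowwuv.

honbiwmowwuv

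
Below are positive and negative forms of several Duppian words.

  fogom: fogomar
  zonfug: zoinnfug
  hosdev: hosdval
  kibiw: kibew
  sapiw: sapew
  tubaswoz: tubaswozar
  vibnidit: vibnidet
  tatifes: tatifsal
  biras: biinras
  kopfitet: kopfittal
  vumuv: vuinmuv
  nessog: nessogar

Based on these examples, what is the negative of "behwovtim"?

"behwovtim" has last vowel 'i'. The stems whose last vowel is 'i' (kibiw → kibew, sapiw → sapew, vibnidit → vibnidet) change the last vowel to 'e'.
The other patterns: stems whose last vowel is 'e' delete the last vowel and add -al; stems whose last vowel is 'o' add -ar; stems whose last vowel is 'a' or 'u' insert -in- after the first vowel.
So behwovtim → behwovtem.

behwovtem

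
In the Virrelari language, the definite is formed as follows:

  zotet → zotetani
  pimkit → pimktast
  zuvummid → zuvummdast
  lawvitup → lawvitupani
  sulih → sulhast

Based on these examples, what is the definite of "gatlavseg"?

pimkit and zotet both end in -t yet inflect differently (pimktast, zotetani), so the final letter is not what conditions the rule; the last vowel is.
"gatlavseg" has last vowel 'e'. The one such stem in the data (zotet → zotetani) adds -ani, so the same rule applies.
So gatlavseg → gatlavsegani.

gatlavsegani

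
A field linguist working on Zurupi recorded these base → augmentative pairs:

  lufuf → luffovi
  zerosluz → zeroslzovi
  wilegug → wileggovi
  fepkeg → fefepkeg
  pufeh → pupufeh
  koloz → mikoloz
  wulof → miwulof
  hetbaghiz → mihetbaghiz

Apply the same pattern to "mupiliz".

wilegug and fepkeg both end in -g yet inflect differently (wileggovi, fefepkeg), so the final letter is not what conditions the rule; the last vowel is.
"mupiliz" has last vowel 'i'. The one such stem in the data (hetbaghiz → mihetbaghiz) adds the prefix mi-, so the same rule applies.
The other patterns: stems whose last vowel is 'u' delete the last vowel and add -ovi; stems whose last vowel is 'e' repeat the first consonant+vowel as a prefix.
So mupiliz → mimupiliz.

mimupiliz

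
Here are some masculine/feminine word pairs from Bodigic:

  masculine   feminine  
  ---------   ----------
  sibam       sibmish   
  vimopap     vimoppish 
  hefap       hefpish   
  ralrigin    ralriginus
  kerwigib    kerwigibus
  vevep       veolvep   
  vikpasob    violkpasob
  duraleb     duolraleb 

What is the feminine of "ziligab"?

ziligbish

"ziligab" has last vowel 'a'. The stems whose last vowel is 'a' (sibam → sibmish, vimopap → vimoppish, hefap → hefpish) delete the last vowel and add -ish.
The other patterns: stems whose last vowel is 'i' add -us; stems whose last vowel is 'e' or 'o' insert -ol- after the first vowel.
So ziligab → ziligbish.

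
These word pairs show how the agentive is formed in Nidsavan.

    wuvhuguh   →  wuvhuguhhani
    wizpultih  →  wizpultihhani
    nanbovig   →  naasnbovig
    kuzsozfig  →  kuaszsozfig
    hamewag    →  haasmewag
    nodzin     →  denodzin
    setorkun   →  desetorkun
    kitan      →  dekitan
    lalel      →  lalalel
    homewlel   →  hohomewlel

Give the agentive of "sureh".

wizpultih and nanbovig both have last vowel 'i' yet inflect differently (wizpultihhani, naasnbovig), so the last vowel is not what conditions the rule; the final letter is.
"sureh" ends in -h. The stems ending in -h (wuvhuguh → wuvhuguhhani, wizpultih → wizpultihhani) double the final consonant and add -ani.
The other patterns: stems ending in -g insert -as- after the first vowel; stems ending in -n add the prefix de-; stems ending in -l repeat the first consonant+vowel as a prefix.
So sureh → surehhani.

surehhani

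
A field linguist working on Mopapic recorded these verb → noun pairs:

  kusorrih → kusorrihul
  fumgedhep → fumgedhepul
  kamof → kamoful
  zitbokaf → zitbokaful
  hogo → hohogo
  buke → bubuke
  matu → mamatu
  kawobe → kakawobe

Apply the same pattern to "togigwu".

totogigwu

kamof and hogo both have last vowel 'o' yet inflect differently (kamoful, hohogo), so the last vowel is not what conditions the rule; whether the stem ends in a vowel or a consonant is.
"togigwu" ends in a vowel. The stems ending in a vowel (hogo → hohogo, buke → bubuke, matu → mamatu) repeat the first consonant+vowel as a prefix.
So togigwu → totogigwu.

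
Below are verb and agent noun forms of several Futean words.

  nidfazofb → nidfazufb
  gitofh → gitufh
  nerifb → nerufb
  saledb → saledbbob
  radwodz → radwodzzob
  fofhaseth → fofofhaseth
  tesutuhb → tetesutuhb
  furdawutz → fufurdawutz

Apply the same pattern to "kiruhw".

kikiruhw

nidfazofb and saledb both end in -b yet inflect differently (nidfazufb, saledbbob), so the final letter is not what conditions the rule; the second-to-last letter is.
"kiruhw" has second-to-last letter 'h'. The one such stem in the data (tesutuhb → tetesutuhb) repeats the first consonant+vowel as a prefix (as do fofhaseth, furdawutz), so the same rule applies.
The other patterns: stems whose second-to-last letter is 'f' change the last vowel to 'u'; stems whose second-to-last letter is 'd' double the final consonant and add -ob.
So kiruhw → kikiruhw.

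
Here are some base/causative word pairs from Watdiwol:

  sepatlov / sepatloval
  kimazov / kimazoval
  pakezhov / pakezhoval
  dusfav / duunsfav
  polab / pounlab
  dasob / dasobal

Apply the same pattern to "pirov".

pakezhov and dusfav both end in -v yet inflect differently (pakezhoval, duunsfav), so the final letter is not what conditions the rule; the last vowel is.
"pirov" has last vowel 'o'. The stems whose last vowel is 'o' (pakezhov → pakezhoval, dasob → dasobal, sepatlov → sepatloval) add -al.
So pirov → piroval.

piroval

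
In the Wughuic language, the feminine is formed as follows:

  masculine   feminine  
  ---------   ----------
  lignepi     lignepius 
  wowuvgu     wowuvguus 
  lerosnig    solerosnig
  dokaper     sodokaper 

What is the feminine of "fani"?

fanius

"fani" ends in a vowel. The stems ending in a vowel (wowuvgu → wowuvguus, lignepi → lignepius) add -us.
The other pattern: stems ending in a consonant add the prefix so-.
So fani → fanius.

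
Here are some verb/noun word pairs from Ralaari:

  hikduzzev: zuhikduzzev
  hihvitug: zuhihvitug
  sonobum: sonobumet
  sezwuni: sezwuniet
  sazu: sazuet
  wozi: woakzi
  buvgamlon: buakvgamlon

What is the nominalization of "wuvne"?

"wuvne" begins with w-. The one such stem in the data (wozi → woakzi) inserts -ak- after the first vowel (as does buvgamlon), so the same rule applies.
So wuvne → wuakvne.

wuakvne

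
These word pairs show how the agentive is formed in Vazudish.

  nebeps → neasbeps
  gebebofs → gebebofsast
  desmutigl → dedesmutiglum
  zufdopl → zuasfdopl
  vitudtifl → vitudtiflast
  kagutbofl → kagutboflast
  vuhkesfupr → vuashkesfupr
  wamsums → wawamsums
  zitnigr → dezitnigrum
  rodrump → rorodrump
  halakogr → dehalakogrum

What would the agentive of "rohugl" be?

"rohugl" has second-to-last letter 'g'. The stems whose second-to-last letter is 'g' (halakogr → dehalakogrum, desmutigl → dedesmutiglum, zitnigr → dezitnigrum) add de- … -um around the stem.
The other patterns: stems whose second-to-last letter is 'm' repeat the first consonant+vowel as a prefix; stems whose second-to-last letter is 'f' add -ast; stems whose second-to-last letter is 'p' insert -as- after the first vowel.
So rohugl → derohuglum.

derohuglum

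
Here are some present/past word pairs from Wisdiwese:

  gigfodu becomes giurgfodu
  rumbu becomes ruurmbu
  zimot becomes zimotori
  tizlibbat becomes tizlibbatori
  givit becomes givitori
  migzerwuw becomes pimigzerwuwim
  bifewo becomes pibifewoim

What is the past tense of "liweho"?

"liweho" ends in -o. The one such stem in the data (bifewo → pibifewoim) adds pi- … -im around the stem, so the same rule applies.
So liweho → piliwehoim.

piliwehoim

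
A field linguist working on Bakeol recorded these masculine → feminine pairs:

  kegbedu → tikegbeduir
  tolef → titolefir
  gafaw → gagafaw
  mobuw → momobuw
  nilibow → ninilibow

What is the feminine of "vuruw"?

"vuruw" ends in -w. The stems ending in -w (nilibow → ninilibow, gafaw → gagafaw, mobuw → momobuw) repeat the first consonant+vowel as a prefix.
So vuruw → vuvuruw.

vuvuruw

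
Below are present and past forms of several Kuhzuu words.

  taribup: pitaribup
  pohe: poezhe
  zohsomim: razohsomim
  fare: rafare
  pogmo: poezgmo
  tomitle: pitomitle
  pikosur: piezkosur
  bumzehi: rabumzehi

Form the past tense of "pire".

"pire" begins with p-. The stems beginning with p- (pohe → poezhe, pogmo → poezgmo, pikosur → piezkosur) insert -ez- after the first vowel.
The other patterns: stems beginning with t- add the prefix pi-; stems beginning with b-, f- or z- add the prefix ra-.
So pire → piezre.

piezre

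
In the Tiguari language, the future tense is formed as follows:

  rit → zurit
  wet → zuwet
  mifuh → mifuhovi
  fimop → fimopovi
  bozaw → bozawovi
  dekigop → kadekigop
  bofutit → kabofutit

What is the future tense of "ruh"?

zuruh

"ruh" has 1 vowel. The stems with 1 vowel (rit → zurit, wet → zuwet) add the prefix zu-.
The other patterns: stems with 2 vowels add -ovi; stems with 3 vowels add the prefix ka-.
So ruh → zuruh.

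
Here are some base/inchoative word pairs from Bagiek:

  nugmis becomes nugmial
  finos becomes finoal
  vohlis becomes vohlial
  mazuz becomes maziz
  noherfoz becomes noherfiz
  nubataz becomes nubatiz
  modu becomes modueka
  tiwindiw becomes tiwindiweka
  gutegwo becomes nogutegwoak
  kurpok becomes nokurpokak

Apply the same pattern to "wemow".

wemoweka

finos and noherfoz both have last vowel 'o' yet inflect differently (finoal, noherfiz), so the last vowel is not what conditions the rule; the final letter is.
"wemow" ends in -w. The one such stem in the data (tiwindiw → tiwindiweka) adds -eka, so the same rule applies.
So wemow → wemoweka.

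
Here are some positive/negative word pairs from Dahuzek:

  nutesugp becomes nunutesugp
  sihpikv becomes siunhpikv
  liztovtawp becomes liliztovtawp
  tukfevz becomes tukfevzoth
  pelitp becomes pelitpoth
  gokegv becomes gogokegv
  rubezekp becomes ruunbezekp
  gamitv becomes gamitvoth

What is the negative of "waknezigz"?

wawaknezigz

"waknezigz" has second-to-last letter 'g'. The stems whose second-to-last letter is 'g' (gokegv → gogokegv, nutesugp → nunutesugp) repeat the first consonant+vowel as a prefix.
The other patterns: stems whose second-to-last letter is 'k' insert -un- after the first vowel; stems whose second-to-last letter is 't' or 'v' add -oth.
So waknezigz → wawaknezigz.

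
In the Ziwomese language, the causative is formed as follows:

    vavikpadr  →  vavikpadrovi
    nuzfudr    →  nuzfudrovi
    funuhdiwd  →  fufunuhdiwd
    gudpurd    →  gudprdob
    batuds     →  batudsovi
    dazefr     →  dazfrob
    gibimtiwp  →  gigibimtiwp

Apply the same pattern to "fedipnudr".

funuhdiwd and gudpurd both end in -d yet inflect differently (fufunuhdiwd, gudprdob), so the final letter is not what conditions the rule; the second-to-last letter is.
"fedipnudr" has second-to-last letter 'd'. The stems whose second-to-last letter is 'd' (batuds → batudsovi, nuzfudr → nuzfudrovi, vavikpadr → vavikpadrovi) add -ovi.
So fedipnudr → fedipnudrovi.

fedipnudrovi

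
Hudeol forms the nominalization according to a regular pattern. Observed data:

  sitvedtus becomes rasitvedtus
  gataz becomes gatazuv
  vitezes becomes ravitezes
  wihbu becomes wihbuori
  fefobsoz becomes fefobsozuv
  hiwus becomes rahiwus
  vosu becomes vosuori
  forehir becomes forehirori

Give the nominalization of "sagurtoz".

hiwus and vosu both have last vowel 'u' yet inflect differently (rahiwus, vosuori), so the last vowel is not what conditions the rule; the final letter is.
"sagurtoz" ends in -z. The stems ending in -z (fefobsoz → fefobsozuv, gataz → gatazuv) add -uv.
The other patterns: stems ending in -s add the prefix ra-; stems ending in -r or -u add -ori.
So sagurtoz → sagurtozuv.

sagurtozuv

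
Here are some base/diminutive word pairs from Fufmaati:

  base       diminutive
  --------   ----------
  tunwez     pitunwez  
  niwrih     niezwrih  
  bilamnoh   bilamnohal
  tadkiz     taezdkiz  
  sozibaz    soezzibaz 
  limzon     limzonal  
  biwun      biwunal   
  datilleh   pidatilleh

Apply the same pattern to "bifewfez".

"bifewfez" has last vowel 'e'. The stems whose last vowel is 'e' (datilleh → pidatilleh, tunwez → pitunwez) add the prefix pi-.
So bifewfez → pibifewfez.

pibifewfez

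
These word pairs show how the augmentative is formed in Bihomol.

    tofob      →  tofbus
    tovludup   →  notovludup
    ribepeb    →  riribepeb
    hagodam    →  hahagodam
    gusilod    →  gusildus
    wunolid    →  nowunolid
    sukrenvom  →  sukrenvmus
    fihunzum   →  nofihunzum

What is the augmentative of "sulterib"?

"sulterib" has last vowel 'i'. The one such stem in the data (wunolid → nowunolid) adds the prefix no-, so the same rule applies.
The other patterns: stems whose last vowel is 'a' or 'e' repeat the first consonant+vowel as a prefix; stems whose last vowel is 'o' delete the last vowel and add -us.
So sulterib → nosulterib.

nosulterib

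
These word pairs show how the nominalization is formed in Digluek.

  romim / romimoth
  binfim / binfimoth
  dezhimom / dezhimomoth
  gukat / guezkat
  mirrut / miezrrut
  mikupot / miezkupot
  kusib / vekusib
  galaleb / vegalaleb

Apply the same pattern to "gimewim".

gimewimoth

dezhimom and mikupot both have last vowel 'o' yet inflect differently (dezhimomoth, miezkupot), so the last vowel is not what conditions the rule; the final letter is.
"gimewim" ends in -m. The stems ending in -m (romim → romimoth, binfim → binfimoth, dezhimom → dezhimomoth) add -oth.
The other patterns: stems ending in -t insert -ez- after the first vowel; stems ending in -b add the prefix ve-.
So gimewim → gimewimoth.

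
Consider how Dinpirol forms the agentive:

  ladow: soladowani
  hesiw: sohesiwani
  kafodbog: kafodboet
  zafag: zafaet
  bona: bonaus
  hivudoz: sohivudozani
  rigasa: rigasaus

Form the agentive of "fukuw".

sofukuwani

zafag and rigasa both have last vowel 'a' yet inflect differently (zafaet, rigasaus), so the last vowel is not what conditions the rule; the final letter is.
"fukuw" ends in -w. The stems ending in -w (ladow → soladowani, hesiw → sohesiwani) add so- … -ani around the stem.
So fukuw → sofukuwani.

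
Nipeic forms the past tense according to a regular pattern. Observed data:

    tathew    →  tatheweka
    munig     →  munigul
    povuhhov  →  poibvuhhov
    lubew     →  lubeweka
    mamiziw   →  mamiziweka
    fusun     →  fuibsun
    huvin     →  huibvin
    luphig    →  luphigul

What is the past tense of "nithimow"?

luphig and mamiziw both have last vowel 'i' yet inflect differently (luphigul, mamiziweka), so the last vowel is not what conditions the rule; the final letter is.
"nithimow" ends in -w. The stems ending in -w (tathew → tatheweka, mamiziw → mamiziweka, lubew → lubeweka) add -eka.
So nithimow → nithimoweka.

nithimoweka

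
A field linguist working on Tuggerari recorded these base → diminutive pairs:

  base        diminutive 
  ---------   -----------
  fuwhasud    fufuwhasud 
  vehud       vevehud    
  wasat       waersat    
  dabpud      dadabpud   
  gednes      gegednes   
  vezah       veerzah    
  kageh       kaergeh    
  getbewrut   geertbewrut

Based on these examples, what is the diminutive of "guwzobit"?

guerwzobit

getbewrut and fuwhasud both have last vowel 'u' yet inflect differently (geertbewrut, fufuwhasud), so the last vowel is not what conditions the rule; the final letter is.
"guwzobit" ends in -t. The stems ending in -t (getbewrut → geertbewrut, wasat → waersat) insert -er- after the first vowel.
The other pattern: stems ending in -d or -s repeat the first consonant+vowel as a prefix.
So guwzobit → guerwzobit.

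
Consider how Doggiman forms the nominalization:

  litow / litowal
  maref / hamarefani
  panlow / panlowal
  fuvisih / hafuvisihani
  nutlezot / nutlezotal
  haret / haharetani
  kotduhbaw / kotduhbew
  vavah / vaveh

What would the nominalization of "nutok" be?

nutokal

vavah and fuvisih both end in -h yet inflect differently (vaveh, hafuvisihani), so the final letter is not what conditions the rule; the last vowel is.
"nutok" has last vowel 'o'. The stems whose last vowel is 'o' (panlow → panlowal, litow → litowal, nutlezot → nutlezotal) add -al.
So nutok → nutokal.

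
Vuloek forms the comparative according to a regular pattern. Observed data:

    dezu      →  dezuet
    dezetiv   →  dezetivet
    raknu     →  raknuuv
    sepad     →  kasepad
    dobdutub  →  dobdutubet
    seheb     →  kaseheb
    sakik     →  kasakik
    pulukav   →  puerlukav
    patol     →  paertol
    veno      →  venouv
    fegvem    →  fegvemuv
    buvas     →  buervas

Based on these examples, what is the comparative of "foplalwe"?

dobdutub and seheb both end in -b yet inflect differently (dobdutubet, kaseheb), so the final letter is not what conditions the rule; the first letter is.
"foplalwe" begins with f-. The one such stem in the data (fegvem → fegvemuv) adds -uv, so the same rule applies.
The other patterns: stems beginning with d- add -et; stems beginning with s- add the prefix ka-; stems beginning with b- or p- insert -er- after the first vowel.
So foplalwe → foplalweuv.

foplalweuv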